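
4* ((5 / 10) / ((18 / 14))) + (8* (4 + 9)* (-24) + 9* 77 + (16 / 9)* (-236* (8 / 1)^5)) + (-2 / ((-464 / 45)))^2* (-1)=-6660622112369 / 484416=-13749797.93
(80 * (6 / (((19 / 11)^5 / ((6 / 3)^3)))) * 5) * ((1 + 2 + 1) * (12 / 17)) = 148424601600 / 42093683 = 3526.05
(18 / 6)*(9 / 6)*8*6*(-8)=-1728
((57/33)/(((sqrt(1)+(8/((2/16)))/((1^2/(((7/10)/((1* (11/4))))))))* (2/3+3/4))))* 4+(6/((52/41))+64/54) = 23447557/3783078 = 6.20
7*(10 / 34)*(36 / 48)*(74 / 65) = 777 / 442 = 1.76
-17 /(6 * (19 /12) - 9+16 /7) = -238 /39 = -6.10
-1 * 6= -6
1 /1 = 1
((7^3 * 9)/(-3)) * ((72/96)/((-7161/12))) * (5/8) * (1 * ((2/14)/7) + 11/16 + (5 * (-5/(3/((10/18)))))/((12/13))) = -1367725/392832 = -3.48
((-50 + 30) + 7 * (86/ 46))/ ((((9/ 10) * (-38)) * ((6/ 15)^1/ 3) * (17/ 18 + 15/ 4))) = 23850/ 73853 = 0.32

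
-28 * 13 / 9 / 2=-182 / 9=-20.22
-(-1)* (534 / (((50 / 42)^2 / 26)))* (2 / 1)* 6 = 73474128 / 625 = 117558.60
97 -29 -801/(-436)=30449/436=69.84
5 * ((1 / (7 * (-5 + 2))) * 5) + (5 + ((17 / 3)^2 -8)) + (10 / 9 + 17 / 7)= 1982 / 63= 31.46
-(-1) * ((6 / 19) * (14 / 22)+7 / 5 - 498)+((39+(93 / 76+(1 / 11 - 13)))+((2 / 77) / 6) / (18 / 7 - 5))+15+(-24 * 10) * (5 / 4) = -160756103 / 213180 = -754.09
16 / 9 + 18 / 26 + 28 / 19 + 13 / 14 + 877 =27445631 / 31122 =881.87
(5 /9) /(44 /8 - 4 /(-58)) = 290 /2907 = 0.10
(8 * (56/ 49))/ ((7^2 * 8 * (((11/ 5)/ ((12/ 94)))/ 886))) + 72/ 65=26589432/ 11526515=2.31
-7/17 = -0.41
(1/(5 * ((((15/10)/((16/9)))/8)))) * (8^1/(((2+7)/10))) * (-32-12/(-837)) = -36552704/67797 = -539.15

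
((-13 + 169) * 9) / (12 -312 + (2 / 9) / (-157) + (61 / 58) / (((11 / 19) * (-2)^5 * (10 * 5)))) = -4.68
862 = 862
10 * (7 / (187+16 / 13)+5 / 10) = 13145 / 2447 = 5.37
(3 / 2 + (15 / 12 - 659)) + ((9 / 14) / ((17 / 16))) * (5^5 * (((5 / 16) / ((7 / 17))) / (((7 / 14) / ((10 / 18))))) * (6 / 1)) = 1746375 / 196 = 8910.08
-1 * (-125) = 125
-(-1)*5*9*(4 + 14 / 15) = 222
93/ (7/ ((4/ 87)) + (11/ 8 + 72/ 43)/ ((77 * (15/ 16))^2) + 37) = 21339063900/ 43423982047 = 0.49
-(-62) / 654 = 31 / 327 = 0.09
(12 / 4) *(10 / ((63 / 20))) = 200 / 21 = 9.52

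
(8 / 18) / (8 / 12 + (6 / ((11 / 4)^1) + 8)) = 22 / 537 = 0.04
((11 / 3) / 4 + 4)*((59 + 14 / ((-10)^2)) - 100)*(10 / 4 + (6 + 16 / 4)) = -40179 / 16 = -2511.19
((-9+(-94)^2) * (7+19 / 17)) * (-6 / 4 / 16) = -1827189 / 272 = -6717.61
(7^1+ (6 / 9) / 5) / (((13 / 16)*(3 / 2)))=5.85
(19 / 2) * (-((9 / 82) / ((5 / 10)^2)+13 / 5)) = -11837 / 410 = -28.87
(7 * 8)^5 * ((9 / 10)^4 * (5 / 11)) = 225834448896 / 1375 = 164243235.56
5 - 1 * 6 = -1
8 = 8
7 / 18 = 0.39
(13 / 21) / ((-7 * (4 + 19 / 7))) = -0.01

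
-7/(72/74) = -259/36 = -7.19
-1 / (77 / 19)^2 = -361 / 5929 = -0.06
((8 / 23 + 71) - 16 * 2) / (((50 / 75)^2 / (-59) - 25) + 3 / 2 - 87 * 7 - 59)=-961110 / 16890763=-0.06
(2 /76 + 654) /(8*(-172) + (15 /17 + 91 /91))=-422501 /887680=-0.48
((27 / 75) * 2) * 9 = 162 / 25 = 6.48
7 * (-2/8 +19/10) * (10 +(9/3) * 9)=8547/20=427.35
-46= -46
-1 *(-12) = 12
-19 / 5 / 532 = -1 / 140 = -0.01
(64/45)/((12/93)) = 11.02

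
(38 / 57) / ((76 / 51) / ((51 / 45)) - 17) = -578 / 13599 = -0.04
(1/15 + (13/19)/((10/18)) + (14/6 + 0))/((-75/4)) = -92/475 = -0.19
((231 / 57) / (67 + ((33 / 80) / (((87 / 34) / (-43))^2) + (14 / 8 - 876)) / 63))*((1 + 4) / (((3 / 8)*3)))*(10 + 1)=3090675 / 857527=3.60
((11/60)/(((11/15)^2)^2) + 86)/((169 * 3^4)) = 461239/72880236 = 0.01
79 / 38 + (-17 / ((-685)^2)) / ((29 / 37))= 1074970573 / 517085950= 2.08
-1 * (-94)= 94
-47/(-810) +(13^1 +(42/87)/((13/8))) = 4078249/305370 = 13.36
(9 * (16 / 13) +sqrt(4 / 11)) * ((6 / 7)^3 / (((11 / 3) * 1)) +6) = 46572 * sqrt(11) / 41503 +3353184 / 49049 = 72.09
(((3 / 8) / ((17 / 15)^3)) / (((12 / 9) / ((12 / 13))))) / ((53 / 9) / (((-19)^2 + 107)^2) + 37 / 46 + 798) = 39725214750 / 177930029350427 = 0.00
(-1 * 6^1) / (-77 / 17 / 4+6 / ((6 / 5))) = -408 / 263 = -1.55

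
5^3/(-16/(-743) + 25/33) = 3064875/19103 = 160.44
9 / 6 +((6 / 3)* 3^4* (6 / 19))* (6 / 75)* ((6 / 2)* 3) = 36417 / 950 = 38.33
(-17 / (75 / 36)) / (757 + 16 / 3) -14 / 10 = -80657 / 57175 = -1.41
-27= -27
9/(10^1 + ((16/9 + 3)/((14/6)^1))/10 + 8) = 1890/3823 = 0.49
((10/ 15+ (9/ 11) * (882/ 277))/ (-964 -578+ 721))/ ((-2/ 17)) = 0.03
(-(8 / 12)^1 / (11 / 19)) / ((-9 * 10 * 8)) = 19 / 11880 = 0.00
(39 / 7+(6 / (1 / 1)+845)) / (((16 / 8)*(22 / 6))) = 8994 / 77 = 116.81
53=53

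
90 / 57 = 30 / 19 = 1.58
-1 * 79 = -79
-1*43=-43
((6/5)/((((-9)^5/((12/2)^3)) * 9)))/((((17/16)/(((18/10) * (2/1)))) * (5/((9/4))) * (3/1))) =-128/516375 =-0.00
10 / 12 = 5 / 6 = 0.83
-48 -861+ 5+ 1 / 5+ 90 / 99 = -49659 / 55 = -902.89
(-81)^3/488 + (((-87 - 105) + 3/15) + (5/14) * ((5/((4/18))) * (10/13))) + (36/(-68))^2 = -81774918163/64169560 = -1274.36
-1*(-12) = 12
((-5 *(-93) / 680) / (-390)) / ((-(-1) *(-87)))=0.00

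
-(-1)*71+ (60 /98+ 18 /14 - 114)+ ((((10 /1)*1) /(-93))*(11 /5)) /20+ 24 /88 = -20472439 /501270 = -40.84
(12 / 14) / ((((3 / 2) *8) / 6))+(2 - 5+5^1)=17 / 7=2.43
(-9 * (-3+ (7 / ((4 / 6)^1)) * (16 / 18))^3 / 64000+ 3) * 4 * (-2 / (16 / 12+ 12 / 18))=-569141 / 48000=-11.86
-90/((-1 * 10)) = 9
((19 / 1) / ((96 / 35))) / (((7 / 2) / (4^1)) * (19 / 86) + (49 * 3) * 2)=817 / 34698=0.02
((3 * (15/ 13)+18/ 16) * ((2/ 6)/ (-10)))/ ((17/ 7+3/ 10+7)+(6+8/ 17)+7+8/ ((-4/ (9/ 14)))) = -18921/ 2712008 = -0.01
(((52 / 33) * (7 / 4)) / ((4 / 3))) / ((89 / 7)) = 637 / 3916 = 0.16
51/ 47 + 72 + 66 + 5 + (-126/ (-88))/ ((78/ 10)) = 3878519/ 26884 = 144.27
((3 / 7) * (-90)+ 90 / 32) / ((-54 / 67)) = 29815 / 672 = 44.37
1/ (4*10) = 1/ 40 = 0.02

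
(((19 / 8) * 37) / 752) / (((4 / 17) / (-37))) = -442187 / 24064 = -18.38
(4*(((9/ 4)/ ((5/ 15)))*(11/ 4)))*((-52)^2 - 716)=147609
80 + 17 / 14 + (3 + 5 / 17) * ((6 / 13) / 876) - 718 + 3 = -143147717 / 225862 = -633.78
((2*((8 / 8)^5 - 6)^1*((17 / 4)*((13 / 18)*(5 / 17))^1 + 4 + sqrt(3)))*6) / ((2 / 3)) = -1765 / 4 - 90*sqrt(3) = -597.13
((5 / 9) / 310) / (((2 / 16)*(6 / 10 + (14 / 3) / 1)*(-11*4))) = -5 / 80817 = -0.00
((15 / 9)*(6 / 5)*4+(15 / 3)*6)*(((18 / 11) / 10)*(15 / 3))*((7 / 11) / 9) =266 / 121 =2.20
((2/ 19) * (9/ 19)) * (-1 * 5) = -90/ 361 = -0.25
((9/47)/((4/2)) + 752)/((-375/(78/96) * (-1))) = 1.63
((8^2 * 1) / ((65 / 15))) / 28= 0.53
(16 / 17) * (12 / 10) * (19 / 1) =21.46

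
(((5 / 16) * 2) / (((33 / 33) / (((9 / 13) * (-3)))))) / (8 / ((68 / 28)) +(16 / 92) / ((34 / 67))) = -5865 / 16432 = -0.36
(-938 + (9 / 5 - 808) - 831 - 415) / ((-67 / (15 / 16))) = 44853 / 1072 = 41.84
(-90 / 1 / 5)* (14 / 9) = -28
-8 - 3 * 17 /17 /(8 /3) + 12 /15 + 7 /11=-3383 /440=-7.69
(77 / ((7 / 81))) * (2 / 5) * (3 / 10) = 2673 / 25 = 106.92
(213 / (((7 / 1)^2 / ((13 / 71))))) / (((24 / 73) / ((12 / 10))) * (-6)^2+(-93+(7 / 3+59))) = -8541 / 233975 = -0.04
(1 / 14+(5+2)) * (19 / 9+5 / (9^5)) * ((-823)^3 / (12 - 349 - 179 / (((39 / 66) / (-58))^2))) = 64593669550177196 / 13387741488639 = 4824.84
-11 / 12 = -0.92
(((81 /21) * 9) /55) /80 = 0.01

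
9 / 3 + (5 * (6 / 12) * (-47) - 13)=-255 / 2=-127.50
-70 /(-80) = 0.88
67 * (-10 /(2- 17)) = 134 /3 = 44.67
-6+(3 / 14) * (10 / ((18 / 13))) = -187 / 42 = -4.45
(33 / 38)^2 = 1089 / 1444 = 0.75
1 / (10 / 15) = 3 / 2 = 1.50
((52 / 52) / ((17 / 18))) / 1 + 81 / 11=1575 / 187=8.42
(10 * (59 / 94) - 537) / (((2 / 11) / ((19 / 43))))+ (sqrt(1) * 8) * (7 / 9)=-23346656 / 18189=-1283.56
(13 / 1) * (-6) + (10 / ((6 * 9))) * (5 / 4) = -8399 / 108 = -77.77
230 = 230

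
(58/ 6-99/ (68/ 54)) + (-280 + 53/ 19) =-670861/ 1938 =-346.16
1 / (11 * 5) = 1 / 55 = 0.02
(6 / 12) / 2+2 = 9 / 4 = 2.25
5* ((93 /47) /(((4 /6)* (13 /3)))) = 4185 /1222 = 3.42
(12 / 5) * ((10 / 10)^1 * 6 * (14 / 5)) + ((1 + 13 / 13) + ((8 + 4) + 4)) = 1458 / 25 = 58.32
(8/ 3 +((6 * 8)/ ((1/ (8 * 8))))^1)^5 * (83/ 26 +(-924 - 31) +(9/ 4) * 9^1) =-269543166113664319250432/ 1053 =-255976416062359277540.77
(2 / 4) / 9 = 1 / 18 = 0.06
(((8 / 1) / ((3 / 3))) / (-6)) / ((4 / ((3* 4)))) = -4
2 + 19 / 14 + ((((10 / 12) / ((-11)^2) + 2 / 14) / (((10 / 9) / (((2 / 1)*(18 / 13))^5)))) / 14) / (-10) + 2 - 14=-968573177251 / 110069809850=-8.80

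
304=304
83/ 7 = 11.86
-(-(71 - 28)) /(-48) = -43 /48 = -0.90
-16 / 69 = -0.23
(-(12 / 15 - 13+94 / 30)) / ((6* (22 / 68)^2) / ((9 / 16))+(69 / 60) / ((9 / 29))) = 471648 / 250843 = 1.88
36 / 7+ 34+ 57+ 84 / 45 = 10291 / 105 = 98.01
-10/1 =-10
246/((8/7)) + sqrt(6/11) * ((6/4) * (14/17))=21 * sqrt(66)/187 + 861/4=216.16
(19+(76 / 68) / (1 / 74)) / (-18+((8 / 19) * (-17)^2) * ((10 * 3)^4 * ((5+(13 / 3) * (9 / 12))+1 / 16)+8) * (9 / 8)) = 2527 / 22901456619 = 0.00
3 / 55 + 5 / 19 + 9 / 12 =4463 / 4180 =1.07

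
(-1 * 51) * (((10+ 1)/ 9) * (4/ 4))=-187/ 3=-62.33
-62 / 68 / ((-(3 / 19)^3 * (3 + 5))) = 212629 / 7344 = 28.95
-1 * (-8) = 8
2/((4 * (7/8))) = 4/7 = 0.57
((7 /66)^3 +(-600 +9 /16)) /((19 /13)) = -4480724053 /10924848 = -410.14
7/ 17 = 0.41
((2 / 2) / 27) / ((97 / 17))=17 / 2619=0.01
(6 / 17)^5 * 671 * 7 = 36523872 / 1419857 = 25.72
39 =39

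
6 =6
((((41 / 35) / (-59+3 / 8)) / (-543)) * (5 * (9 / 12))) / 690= 41 / 205006935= 0.00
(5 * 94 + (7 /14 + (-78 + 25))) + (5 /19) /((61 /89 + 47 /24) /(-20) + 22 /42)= 620318805 /1483406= 418.17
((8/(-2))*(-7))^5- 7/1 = 17210361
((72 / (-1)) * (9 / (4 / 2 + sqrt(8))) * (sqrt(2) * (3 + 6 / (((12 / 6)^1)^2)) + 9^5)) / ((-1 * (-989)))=19128960 / 989-19130418 * sqrt(2) / 989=-8013.69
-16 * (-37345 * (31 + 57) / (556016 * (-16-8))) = -410795 / 104253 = -3.94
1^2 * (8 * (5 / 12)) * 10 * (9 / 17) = 300 / 17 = 17.65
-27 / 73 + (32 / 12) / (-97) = -8441 / 21243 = -0.40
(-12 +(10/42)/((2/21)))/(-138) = 0.07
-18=-18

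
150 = 150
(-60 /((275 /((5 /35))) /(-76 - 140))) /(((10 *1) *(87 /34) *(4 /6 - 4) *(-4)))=5508 /279125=0.02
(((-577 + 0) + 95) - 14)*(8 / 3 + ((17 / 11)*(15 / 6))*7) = -486328 / 33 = -14737.21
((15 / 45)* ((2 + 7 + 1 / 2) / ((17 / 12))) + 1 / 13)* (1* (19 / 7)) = 6.28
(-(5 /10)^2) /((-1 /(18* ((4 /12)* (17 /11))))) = 51 /22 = 2.32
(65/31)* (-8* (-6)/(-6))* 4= -2080/31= -67.10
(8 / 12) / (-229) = -2 / 687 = -0.00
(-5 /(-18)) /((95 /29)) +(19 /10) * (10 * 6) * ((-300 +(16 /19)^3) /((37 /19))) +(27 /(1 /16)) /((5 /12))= -54912761 /3330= -16490.32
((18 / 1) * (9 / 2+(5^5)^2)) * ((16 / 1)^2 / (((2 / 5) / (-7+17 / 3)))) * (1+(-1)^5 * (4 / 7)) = -450000207360 / 7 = -64285743908.57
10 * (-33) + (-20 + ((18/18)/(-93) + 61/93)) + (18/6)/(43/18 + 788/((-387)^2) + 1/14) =-27896653311/80131001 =-348.14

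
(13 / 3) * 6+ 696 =722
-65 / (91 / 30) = -150 / 7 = -21.43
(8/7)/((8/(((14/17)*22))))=44/17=2.59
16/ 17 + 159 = 2719/ 17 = 159.94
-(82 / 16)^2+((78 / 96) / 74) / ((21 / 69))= -434781 / 16576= -26.23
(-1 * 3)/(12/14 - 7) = 21/43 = 0.49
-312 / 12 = -26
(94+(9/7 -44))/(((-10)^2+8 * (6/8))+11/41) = 14719/30499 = 0.48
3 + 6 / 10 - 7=-17 / 5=-3.40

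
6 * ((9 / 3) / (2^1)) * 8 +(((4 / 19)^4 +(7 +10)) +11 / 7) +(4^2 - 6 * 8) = 53433402 / 912247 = 58.57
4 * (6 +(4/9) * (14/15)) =3464/135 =25.66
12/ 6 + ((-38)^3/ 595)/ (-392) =65169/ 29155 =2.24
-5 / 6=-0.83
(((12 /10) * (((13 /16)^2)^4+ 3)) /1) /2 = 41101897827 /21474836480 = 1.91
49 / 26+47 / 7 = 1565 / 182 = 8.60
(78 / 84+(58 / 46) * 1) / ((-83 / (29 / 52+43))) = -1596825 / 1389752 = -1.15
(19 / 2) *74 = 703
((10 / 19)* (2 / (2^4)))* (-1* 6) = -15 / 38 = -0.39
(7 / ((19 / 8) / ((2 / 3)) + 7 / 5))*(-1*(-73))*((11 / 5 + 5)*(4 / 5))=1177344 / 1985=593.12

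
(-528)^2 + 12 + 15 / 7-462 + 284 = 1950341 / 7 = 278620.14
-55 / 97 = -0.57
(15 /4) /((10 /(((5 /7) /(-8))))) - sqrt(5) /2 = -sqrt(5) /2 - 15 /448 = -1.15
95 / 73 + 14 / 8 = 891 / 292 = 3.05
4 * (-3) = -12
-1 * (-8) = 8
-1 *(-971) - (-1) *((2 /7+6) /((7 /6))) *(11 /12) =47821 /49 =975.94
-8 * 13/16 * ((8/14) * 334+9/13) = -17431/14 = -1245.07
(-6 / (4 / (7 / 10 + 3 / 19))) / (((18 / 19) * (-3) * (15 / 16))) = 326 / 675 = 0.48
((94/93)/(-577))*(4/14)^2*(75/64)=-1175/7011704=-0.00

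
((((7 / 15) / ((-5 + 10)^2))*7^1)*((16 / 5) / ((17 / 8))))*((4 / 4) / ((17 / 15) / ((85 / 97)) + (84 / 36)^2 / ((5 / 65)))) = 2352 / 861475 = 0.00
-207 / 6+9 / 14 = -237 / 7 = -33.86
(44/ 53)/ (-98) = -22/ 2597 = -0.01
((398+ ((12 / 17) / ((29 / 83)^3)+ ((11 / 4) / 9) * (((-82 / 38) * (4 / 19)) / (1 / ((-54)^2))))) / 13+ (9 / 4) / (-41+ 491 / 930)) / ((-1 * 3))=-0.23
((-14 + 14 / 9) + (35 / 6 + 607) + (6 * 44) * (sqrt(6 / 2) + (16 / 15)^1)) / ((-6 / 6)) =-79379 / 90 - 264 * sqrt(3) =-1339.25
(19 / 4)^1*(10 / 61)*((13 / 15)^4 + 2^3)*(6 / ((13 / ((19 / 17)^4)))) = 1073539958539 / 223533516375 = 4.80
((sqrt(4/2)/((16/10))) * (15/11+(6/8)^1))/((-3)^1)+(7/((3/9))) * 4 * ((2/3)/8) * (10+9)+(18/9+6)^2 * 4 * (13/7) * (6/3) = 7587/7-155 * sqrt(2)/352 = 1083.23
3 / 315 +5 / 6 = 59 / 70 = 0.84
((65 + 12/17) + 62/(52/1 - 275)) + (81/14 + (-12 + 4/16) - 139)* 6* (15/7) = -668137479/371518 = -1798.40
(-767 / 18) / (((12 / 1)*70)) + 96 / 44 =354443 / 166320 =2.13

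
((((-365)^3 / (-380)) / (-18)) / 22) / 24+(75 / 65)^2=-1481078425 / 122069376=-12.13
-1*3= -3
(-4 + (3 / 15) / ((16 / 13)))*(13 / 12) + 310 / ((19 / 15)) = 4388171 / 18240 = 240.58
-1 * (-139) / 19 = 139 / 19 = 7.32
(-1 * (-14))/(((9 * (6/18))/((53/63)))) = 106/27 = 3.93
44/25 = 1.76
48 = 48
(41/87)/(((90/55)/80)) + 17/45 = 23.42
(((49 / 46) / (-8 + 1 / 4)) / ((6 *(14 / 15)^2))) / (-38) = 75 / 108376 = 0.00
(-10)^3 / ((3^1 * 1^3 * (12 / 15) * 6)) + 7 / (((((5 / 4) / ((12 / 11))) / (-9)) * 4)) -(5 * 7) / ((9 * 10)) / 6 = -83.25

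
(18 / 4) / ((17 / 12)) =54 / 17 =3.18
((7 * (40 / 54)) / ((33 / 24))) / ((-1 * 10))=-112 / 297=-0.38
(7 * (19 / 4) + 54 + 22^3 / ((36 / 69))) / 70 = 245951 / 840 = 292.80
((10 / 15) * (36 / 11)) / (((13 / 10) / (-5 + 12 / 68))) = -19680 / 2431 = -8.10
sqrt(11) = 3.32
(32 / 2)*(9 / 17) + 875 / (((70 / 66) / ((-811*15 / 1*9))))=-1535526981 / 17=-90325116.53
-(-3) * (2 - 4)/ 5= -6/ 5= -1.20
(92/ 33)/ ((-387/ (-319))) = 2668/ 1161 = 2.30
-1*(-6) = 6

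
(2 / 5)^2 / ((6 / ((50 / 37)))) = 4 / 111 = 0.04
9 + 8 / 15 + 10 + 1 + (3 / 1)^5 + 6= 4043 / 15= 269.53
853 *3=2559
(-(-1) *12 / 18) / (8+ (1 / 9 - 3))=3 / 23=0.13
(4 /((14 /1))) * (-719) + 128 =-542 /7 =-77.43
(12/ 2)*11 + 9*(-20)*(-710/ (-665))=-16782/ 133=-126.18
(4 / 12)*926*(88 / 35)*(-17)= -1385296 / 105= -13193.30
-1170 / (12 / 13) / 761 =-2535 / 1522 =-1.67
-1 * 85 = -85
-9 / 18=-1 / 2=-0.50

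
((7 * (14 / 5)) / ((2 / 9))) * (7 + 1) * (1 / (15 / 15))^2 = 3528 / 5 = 705.60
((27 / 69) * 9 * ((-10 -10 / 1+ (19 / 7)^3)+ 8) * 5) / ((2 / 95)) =105536925 / 15778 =6688.87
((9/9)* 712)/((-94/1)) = -356/47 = -7.57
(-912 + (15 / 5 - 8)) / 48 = -917 / 48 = -19.10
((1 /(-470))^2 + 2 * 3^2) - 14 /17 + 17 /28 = 116869936 /6571775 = 17.78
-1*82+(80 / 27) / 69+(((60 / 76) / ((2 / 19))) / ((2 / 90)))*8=4877414 / 1863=2618.04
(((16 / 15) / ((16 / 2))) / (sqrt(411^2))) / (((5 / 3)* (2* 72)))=0.00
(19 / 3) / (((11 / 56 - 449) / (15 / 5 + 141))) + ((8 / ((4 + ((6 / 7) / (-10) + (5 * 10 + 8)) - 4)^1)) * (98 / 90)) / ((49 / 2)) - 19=-21.03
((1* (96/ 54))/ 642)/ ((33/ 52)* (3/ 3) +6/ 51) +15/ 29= 29022863/ 55714365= 0.52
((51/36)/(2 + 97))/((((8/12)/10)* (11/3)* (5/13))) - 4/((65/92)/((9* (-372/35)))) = 1789459703/3303300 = 541.72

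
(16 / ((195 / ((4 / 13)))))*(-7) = -448 / 2535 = -0.18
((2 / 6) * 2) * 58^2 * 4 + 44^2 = 32720 / 3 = 10906.67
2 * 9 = 18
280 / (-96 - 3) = -2.83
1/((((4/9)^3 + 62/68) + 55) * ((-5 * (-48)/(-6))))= -12393/27760100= -0.00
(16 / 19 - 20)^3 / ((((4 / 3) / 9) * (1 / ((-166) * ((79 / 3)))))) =1423055533536 / 6859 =207472741.44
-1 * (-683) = 683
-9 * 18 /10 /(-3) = 27 /5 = 5.40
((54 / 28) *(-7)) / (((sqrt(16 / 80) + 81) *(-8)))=10935 / 524864 - 27 *sqrt(5) / 524864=0.02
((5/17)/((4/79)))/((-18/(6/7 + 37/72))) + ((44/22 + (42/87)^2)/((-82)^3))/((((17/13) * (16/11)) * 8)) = -126564805832219/286054976245248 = -0.44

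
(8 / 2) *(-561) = -2244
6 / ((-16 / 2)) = -3 / 4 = -0.75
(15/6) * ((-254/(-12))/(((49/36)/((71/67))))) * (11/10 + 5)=251.31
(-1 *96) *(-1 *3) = 288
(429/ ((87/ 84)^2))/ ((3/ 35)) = 3923920/ 841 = 4665.78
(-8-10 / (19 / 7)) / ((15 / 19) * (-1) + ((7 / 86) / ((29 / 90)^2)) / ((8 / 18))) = -5352124 / 446345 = -11.99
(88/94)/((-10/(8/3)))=-176/705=-0.25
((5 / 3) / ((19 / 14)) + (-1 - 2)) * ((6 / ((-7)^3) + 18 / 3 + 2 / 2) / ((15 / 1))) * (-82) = 3967078 / 58653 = 67.64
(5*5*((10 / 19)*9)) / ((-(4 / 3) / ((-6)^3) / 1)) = 364500 / 19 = 19184.21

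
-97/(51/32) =-3104/51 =-60.86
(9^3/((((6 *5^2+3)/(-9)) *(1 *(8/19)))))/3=-4617/136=-33.95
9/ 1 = 9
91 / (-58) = -1.57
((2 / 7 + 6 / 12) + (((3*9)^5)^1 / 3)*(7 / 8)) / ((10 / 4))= 46873105 / 28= 1674039.46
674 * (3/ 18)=337/ 3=112.33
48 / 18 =8 / 3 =2.67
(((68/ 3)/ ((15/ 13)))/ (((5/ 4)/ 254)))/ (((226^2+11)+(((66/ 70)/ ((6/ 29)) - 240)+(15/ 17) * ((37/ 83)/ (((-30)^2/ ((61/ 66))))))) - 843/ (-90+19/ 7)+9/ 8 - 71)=238487111454592/ 3034527890619545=0.08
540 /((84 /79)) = 3555 /7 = 507.86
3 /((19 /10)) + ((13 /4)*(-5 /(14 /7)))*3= -3465 /152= -22.80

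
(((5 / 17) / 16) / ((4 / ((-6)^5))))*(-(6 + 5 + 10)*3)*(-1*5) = -382725 / 34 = -11256.62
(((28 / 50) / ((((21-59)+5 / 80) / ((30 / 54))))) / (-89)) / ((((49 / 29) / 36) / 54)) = 200448 / 1890805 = 0.11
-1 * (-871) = 871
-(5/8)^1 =-5/8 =-0.62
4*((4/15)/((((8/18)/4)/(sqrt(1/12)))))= 8*sqrt(3)/5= 2.77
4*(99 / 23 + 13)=1592 / 23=69.22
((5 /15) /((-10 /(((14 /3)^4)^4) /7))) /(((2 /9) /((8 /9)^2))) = -41975197623.01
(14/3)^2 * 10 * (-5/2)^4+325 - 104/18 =52957/6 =8826.17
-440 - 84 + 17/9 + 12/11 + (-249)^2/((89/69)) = 418938122/8811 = 47547.17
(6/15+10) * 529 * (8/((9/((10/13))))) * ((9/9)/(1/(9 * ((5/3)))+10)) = 169280/453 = 373.69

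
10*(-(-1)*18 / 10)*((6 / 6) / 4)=4.50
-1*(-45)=45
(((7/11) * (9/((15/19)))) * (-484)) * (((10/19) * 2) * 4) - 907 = -15691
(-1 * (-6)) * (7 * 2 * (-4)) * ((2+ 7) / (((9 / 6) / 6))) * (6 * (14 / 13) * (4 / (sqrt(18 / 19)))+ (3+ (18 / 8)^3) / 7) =-677376 * sqrt(38) / 13 - 24867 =-346069.01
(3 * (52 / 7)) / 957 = 52 / 2233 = 0.02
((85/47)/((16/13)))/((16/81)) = 89505/12032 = 7.44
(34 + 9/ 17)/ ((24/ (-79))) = -46373/ 408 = -113.66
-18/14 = -1.29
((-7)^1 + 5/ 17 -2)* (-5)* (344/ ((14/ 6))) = 763680/ 119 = 6417.48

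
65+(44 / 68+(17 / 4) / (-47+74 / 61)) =12450323 / 189924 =65.55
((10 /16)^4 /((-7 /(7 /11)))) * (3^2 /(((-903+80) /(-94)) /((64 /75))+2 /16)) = -264375 /21991904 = -0.01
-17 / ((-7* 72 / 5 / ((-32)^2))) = 10880 / 63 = 172.70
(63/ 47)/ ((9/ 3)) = 21/ 47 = 0.45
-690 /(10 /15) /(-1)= 1035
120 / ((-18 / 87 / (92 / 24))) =-6670 / 3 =-2223.33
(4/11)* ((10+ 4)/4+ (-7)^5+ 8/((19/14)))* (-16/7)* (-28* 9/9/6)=-40851776/627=-65154.35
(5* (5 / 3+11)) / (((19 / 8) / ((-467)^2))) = 17447120 / 3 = 5815706.67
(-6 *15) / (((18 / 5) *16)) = -25 / 16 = -1.56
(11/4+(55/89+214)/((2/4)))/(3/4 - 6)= -153787/1869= -82.28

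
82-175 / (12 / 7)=-241 / 12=-20.08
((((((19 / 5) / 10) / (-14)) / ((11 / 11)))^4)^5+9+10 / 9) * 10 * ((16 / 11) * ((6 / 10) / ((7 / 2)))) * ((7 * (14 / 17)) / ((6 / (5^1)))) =72610962330826920910000000000000338309761117913623740200409 / 599510643655718739656250000000000000000000000000000000000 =121.12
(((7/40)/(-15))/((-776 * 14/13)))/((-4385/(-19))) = 247/4083312000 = 0.00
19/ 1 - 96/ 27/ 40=851/ 45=18.91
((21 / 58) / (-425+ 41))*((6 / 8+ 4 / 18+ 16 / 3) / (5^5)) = -1589 / 835200000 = -0.00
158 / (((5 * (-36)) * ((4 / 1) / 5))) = -79 / 72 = -1.10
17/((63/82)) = 1394/63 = 22.13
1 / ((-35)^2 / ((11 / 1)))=11 / 1225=0.01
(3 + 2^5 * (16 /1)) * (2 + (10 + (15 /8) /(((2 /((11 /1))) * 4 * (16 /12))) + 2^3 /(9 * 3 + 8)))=13069979 /1792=7293.52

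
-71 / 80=-0.89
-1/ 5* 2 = -2/ 5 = -0.40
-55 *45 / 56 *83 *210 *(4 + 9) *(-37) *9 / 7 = 13339272375 / 28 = 476402584.82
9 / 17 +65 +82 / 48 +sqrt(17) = sqrt(17) +27433 / 408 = 71.36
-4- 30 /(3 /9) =-94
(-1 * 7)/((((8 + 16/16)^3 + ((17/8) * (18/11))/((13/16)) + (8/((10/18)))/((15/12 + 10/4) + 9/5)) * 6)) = -37037/23361066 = -0.00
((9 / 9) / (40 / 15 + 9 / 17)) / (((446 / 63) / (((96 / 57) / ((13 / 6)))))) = 308448 / 8978203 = 0.03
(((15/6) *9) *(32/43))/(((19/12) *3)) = 2880/817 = 3.53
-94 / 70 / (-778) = 47 / 27230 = 0.00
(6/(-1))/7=-6/7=-0.86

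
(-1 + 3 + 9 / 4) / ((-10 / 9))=-153 / 40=-3.82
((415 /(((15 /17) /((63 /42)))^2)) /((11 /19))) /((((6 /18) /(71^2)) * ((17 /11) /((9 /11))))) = 3648892563 /220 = 16585875.29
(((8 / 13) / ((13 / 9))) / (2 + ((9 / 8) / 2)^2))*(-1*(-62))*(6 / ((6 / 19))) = 216.66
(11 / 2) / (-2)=-11 / 4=-2.75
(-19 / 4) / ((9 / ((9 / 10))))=-19 / 40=-0.48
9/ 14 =0.64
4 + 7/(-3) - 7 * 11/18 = -47/18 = -2.61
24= 24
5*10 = 50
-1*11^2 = -121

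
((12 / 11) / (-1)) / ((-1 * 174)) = 2 / 319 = 0.01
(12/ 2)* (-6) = -36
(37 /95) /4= 37 /380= 0.10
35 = 35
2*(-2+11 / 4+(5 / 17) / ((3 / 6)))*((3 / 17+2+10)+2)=21931 / 578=37.94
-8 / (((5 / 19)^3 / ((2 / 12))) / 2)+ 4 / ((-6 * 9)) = -494098 / 3375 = -146.40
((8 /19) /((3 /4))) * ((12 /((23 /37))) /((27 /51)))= 80512 /3933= 20.47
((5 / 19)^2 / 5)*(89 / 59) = 445 / 21299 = 0.02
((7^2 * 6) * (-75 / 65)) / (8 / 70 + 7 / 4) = -68600 / 377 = -181.96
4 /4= 1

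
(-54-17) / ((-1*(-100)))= -0.71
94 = 94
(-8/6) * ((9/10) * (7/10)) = -21/25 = -0.84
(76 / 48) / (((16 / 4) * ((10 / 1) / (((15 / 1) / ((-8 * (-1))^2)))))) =19 / 2048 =0.01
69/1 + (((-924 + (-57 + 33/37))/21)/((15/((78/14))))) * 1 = 468341/9065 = 51.66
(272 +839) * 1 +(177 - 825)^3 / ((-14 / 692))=94145843809 / 7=13449406258.43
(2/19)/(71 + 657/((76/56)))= 2/10547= 0.00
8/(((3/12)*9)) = 32/9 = 3.56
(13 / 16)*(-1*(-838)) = 5447 / 8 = 680.88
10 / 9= 1.11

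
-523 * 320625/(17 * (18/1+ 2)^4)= -268299/4352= -61.65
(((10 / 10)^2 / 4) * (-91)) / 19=-91 / 76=-1.20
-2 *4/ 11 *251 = -2008/ 11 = -182.55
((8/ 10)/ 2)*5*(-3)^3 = -54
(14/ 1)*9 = 126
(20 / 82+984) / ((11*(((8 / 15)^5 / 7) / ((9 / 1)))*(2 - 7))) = -26126.84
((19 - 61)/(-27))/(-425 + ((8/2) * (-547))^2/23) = 322/42998121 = 0.00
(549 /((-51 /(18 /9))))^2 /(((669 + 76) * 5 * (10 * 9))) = 7442 /5382625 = 0.00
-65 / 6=-10.83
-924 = -924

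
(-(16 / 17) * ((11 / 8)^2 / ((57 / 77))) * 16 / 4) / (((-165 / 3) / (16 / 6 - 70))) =-171094 / 14535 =-11.77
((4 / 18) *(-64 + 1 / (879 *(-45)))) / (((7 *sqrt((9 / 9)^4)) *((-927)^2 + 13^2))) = -2531521 / 1070919466785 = -0.00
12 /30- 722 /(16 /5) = -9009 /40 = -225.22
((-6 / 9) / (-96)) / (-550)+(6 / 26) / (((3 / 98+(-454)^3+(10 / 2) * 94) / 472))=-0.00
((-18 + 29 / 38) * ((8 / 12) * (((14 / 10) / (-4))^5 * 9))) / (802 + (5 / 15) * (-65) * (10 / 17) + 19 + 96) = 0.00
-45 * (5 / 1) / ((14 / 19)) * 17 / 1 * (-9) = 654075 / 14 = 46719.64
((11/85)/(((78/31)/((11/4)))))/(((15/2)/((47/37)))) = 176297/7359300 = 0.02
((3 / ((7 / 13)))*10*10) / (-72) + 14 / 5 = -4.94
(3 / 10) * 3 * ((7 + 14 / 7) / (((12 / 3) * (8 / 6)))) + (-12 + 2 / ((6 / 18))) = -717 / 160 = -4.48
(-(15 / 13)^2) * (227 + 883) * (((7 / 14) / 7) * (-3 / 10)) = 74925 / 2366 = 31.67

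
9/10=0.90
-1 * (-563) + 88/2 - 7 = 600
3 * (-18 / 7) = -54 / 7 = -7.71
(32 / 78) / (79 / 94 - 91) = -1504 / 330525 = -0.00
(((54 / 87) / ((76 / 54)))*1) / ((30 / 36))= 1458 / 2755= 0.53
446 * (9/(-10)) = -2007/5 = -401.40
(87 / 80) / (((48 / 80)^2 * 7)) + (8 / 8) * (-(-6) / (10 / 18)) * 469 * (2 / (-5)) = -17015447 / 8400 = -2025.65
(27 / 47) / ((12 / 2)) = 9 / 94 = 0.10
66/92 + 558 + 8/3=77471/138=561.38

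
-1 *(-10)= 10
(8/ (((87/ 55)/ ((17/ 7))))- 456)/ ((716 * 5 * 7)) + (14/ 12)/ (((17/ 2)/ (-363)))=-3232779547/ 64861545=-49.84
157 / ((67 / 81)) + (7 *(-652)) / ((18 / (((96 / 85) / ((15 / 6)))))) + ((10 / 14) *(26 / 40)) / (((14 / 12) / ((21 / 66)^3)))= 136934431889 / 1819210800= 75.27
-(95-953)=858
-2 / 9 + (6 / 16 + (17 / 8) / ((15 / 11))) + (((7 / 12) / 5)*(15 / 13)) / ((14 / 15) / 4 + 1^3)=78799 / 43290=1.82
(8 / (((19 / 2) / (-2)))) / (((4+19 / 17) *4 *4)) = -34 / 1653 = -0.02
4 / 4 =1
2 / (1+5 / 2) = 4 / 7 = 0.57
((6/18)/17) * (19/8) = 19/408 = 0.05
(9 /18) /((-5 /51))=-51 /10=-5.10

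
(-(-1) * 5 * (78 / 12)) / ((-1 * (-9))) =65 / 18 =3.61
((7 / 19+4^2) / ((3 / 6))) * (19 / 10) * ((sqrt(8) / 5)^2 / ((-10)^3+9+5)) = -0.02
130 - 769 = -639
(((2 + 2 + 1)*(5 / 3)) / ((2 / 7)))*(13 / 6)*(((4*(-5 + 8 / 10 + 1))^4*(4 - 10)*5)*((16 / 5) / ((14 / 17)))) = -14831058944 / 75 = -197747452.59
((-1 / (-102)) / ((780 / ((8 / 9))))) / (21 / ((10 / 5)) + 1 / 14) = 7 / 6623370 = 0.00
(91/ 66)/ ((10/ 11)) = 91/ 60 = 1.52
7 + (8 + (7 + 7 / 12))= 22.58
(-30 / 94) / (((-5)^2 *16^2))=-3 / 60160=-0.00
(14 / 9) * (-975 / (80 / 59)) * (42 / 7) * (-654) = 8778315 / 2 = 4389157.50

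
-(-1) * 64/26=32/13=2.46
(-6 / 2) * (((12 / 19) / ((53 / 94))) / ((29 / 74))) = -250416 / 29203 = -8.58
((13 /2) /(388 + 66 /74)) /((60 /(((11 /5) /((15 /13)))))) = 68783 /129501000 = 0.00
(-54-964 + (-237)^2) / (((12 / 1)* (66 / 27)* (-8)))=-165453 / 704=-235.02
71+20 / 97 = 6907 / 97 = 71.21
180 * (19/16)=855/4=213.75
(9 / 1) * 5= 45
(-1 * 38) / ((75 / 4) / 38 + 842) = -0.05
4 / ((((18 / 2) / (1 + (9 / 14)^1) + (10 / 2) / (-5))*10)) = 46 / 515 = 0.09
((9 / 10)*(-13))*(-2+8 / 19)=351 / 19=18.47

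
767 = 767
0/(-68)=0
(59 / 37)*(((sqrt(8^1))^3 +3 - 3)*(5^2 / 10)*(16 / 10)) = 3776*sqrt(2) / 37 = 144.33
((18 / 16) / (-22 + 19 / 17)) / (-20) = 153 / 56800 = 0.00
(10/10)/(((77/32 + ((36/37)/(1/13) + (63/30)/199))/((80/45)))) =18849280/159734763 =0.12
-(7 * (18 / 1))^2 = -15876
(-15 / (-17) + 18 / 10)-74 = -6062 / 85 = -71.32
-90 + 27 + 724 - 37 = 624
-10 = -10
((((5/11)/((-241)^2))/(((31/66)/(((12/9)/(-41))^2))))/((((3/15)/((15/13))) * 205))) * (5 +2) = 5600/1613209242203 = 0.00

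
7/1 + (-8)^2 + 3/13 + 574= 645.23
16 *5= 80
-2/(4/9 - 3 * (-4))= -9/56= -0.16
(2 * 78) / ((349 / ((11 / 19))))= 0.26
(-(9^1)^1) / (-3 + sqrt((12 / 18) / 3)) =27 * sqrt(2) / 79 + 243 / 79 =3.56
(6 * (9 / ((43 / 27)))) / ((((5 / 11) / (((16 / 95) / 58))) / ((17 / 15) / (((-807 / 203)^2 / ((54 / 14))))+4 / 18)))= 23156320176 / 214306146625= 0.11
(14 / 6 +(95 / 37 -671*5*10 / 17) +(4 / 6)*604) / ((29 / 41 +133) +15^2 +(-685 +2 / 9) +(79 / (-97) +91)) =17627873535 / 2655332306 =6.64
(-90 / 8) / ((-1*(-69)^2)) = 5 / 2116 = 0.00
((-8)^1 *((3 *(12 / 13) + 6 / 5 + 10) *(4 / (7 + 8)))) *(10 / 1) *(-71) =4125952 / 195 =21158.73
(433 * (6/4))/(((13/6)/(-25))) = -97425/13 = -7494.23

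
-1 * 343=-343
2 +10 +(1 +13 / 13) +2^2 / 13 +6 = 264 / 13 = 20.31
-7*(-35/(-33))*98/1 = -24010/33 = -727.58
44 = 44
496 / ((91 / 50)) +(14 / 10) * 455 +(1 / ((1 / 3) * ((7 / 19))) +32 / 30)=1254076 / 1365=918.74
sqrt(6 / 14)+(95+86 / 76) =96.79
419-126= 293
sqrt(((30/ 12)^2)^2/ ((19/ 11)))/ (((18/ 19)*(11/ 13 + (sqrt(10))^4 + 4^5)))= 325*sqrt(209)/ 1052856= 0.00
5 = 5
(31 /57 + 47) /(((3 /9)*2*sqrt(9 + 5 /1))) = 1355*sqrt(14) /266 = 19.06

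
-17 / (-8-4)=17 / 12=1.42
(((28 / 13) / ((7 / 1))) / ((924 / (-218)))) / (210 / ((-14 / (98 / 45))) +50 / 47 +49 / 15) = 51230 / 19996977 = 0.00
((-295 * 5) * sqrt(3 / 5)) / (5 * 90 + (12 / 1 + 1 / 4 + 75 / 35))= -8260 * sqrt(15) / 13003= -2.46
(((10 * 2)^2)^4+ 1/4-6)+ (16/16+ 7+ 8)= 102400000041/4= 25600000010.25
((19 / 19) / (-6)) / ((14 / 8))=-2 / 21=-0.10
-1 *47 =-47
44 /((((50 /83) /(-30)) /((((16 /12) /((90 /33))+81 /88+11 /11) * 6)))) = -31676.12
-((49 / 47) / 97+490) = -2233959 / 4559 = -490.01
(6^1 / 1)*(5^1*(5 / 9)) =50 / 3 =16.67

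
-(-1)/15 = 1/15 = 0.07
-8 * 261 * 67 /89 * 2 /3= -93264 /89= -1047.91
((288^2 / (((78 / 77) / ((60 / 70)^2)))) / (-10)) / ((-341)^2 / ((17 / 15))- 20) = -46531584 / 793463125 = -0.06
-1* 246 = -246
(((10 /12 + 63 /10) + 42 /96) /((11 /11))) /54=1817 /12960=0.14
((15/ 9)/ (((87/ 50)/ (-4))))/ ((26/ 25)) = -12500/ 3393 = -3.68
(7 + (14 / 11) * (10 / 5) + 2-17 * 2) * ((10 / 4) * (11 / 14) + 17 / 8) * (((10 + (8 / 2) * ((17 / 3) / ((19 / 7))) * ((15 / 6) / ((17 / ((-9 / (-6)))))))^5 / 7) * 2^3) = -1716688212890625 / 70243019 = -24439271.51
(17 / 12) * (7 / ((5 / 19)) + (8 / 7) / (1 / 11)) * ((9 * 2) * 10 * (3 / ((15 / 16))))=1118736 / 35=31963.89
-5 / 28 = -0.18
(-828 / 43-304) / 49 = -13900 / 2107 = -6.60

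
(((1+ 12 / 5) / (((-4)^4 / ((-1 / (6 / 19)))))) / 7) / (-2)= 323 / 107520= 0.00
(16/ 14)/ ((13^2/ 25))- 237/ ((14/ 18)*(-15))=121159/ 5915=20.48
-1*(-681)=681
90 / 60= 3 / 2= 1.50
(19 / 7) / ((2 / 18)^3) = 13851 / 7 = 1978.71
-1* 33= -33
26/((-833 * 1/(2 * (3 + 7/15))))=-2704/12495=-0.22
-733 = -733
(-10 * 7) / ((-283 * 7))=10 / 283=0.04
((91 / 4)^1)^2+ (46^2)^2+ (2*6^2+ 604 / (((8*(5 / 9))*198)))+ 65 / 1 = 3940737899 / 880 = 4478111.25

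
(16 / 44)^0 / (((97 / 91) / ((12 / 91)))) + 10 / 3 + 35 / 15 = 1685 / 291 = 5.79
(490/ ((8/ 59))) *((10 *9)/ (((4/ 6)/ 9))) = 17562825/ 4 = 4390706.25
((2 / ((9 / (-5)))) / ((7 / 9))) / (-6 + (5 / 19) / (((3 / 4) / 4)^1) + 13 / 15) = 2850 / 7441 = 0.38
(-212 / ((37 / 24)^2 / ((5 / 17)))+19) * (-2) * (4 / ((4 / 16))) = 5387936 / 23273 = 231.51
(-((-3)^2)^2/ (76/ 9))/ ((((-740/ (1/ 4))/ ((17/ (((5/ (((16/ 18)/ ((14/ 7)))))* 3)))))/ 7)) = 3213/ 281200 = 0.01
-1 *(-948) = 948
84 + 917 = 1001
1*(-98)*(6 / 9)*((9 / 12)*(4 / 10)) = -98 / 5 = -19.60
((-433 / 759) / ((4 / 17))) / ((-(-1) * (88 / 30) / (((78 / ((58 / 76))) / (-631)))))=27272505 / 203704468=0.13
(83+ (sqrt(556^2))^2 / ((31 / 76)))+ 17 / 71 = 1668281066 / 2201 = 757965.05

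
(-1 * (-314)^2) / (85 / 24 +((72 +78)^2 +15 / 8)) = -1183152 / 270065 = -4.38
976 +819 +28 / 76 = 34112 / 19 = 1795.37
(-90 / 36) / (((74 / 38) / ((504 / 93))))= -7980 / 1147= -6.96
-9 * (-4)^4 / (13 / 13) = -2304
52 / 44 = 13 / 11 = 1.18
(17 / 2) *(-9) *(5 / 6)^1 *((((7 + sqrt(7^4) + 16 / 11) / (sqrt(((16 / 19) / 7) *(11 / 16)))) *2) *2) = -161160 *sqrt(1463) / 121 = -50944.12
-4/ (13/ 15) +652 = 8416/ 13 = 647.38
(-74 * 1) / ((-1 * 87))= 74 / 87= 0.85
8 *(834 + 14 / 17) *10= 1135360 / 17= 66785.88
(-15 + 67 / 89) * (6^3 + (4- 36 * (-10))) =-735440 / 89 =-8263.37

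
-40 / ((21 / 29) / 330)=-127600 / 7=-18228.57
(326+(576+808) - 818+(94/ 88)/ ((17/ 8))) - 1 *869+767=147824/ 187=790.50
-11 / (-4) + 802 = 804.75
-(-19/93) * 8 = 152/93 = 1.63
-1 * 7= -7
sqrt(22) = 4.69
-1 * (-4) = 4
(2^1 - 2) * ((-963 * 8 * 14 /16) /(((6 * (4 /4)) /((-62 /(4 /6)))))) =0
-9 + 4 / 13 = -113 / 13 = -8.69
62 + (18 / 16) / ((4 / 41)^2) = 23065 / 128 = 180.20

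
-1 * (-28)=28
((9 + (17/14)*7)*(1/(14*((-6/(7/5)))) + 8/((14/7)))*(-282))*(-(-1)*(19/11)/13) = -1493989/572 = -2611.87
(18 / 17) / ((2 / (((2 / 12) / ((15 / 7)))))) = 0.04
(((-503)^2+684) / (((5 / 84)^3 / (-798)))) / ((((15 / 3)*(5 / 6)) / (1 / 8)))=-89993366239392 / 3125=-28797877196.61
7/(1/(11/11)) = 7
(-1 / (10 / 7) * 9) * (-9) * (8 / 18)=25.20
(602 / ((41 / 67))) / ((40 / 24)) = 121002 / 205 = 590.25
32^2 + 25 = 1049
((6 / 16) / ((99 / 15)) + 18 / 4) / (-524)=-401 / 46112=-0.01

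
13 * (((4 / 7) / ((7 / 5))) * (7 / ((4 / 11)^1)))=715 / 7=102.14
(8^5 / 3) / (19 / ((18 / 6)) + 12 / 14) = 229376 / 151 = 1519.05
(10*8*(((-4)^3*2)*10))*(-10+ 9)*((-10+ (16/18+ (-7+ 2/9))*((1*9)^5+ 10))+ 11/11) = -320533299200/9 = -35614811022.22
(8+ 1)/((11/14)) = 11.45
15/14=1.07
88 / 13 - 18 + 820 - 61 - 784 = -471 / 13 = -36.23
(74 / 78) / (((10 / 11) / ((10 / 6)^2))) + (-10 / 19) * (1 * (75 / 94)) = 1554005 / 626886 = 2.48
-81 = -81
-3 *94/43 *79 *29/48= -107677/344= -313.01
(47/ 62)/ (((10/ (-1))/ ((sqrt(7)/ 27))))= -47 * sqrt(7)/ 16740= -0.01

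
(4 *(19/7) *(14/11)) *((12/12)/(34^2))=0.01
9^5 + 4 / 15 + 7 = 885844 / 15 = 59056.27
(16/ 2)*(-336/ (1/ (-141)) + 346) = 381776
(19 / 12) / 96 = 19 / 1152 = 0.02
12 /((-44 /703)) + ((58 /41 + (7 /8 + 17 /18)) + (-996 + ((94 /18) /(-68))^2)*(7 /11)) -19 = -12919375613 /15356304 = -841.31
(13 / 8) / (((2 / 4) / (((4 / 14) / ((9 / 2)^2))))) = 26 / 567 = 0.05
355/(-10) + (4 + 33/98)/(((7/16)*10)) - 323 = -245251/686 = -357.51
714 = 714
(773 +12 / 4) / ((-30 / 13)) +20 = -4744 / 15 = -316.27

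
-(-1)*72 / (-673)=-72 / 673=-0.11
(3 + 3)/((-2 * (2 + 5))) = -3/7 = -0.43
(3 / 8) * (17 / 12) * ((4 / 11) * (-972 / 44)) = -4131 / 968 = -4.27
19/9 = 2.11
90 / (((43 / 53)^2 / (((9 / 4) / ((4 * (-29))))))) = -1137645 / 428968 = -2.65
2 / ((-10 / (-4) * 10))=2 / 25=0.08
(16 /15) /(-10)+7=6.89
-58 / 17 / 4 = -29 / 34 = -0.85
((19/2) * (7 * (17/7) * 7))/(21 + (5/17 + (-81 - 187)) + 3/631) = -24253747/5292726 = -4.58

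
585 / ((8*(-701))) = -585 / 5608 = -0.10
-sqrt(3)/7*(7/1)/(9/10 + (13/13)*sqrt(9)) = -10*sqrt(3)/39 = -0.44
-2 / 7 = -0.29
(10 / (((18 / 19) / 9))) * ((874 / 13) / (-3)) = -83030 / 39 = -2128.97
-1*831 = -831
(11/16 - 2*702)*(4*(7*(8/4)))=-157171/2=-78585.50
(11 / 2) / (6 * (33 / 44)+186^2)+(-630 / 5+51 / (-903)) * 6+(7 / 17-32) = -25364193376 / 32191047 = -787.93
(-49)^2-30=2371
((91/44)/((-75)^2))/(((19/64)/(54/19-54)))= -157248/2481875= -0.06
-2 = -2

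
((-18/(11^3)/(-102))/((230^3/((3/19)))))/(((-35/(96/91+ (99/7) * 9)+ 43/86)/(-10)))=-6183/81676645763350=-0.00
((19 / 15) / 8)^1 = 19 / 120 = 0.16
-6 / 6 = -1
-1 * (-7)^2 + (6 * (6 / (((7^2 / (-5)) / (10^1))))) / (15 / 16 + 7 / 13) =-1111507 / 15043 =-73.89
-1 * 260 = -260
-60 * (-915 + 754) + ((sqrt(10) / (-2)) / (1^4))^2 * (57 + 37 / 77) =754885 / 77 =9803.70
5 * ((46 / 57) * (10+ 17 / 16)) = 6785 / 152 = 44.64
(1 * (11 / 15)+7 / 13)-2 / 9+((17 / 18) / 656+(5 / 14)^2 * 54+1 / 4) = 102655699 / 12536160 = 8.19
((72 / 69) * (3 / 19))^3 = 373248 / 83453453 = 0.00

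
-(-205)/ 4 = 205/ 4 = 51.25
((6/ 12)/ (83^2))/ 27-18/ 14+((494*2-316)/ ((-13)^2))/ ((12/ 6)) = 309138169/ 440083098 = 0.70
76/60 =19/15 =1.27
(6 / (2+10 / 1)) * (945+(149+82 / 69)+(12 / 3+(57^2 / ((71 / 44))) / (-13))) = 30070024 / 63687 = 472.15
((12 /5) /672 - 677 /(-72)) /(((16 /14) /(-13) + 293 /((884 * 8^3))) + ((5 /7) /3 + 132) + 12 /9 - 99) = 1341077504 /4916459655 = 0.27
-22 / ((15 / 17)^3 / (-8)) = 864688 / 3375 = 256.20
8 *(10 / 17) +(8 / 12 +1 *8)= 13.37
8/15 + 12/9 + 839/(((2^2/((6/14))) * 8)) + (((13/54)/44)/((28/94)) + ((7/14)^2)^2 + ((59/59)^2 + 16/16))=5050853/332640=15.18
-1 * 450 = -450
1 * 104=104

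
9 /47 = 0.19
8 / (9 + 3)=2 / 3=0.67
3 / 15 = 1 / 5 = 0.20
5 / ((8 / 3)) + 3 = 39 / 8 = 4.88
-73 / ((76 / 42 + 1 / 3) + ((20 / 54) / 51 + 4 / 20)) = -3518235 / 113264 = -31.06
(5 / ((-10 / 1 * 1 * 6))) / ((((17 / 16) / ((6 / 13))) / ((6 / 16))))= -3 / 221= -0.01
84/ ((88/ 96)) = 1008/ 11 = 91.64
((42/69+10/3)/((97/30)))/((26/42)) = 57120/29003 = 1.97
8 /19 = 0.42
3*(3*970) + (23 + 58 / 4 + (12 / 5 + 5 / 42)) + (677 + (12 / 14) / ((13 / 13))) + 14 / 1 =993497 / 105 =9461.88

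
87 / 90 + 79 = 2399 / 30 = 79.97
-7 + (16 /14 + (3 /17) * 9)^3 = 22532012 /1685159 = 13.37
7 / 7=1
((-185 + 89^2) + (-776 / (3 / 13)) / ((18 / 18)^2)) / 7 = 13120 / 21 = 624.76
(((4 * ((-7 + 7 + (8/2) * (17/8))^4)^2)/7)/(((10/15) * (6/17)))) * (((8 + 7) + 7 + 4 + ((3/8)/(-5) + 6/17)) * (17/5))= 2119046765124893/358400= 5912518875.91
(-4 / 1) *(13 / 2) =-26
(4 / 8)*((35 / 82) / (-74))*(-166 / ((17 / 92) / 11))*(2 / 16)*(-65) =-47772725 / 206312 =-231.56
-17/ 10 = -1.70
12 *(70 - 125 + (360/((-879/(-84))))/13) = -2392980/3809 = -628.24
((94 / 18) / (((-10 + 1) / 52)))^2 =5973136 / 6561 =910.40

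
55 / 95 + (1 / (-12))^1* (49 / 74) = 0.52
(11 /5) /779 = 11 /3895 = 0.00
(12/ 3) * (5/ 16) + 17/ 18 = 79/ 36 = 2.19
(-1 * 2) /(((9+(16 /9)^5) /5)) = -590490 /1580017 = -0.37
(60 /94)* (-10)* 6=-1800 /47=-38.30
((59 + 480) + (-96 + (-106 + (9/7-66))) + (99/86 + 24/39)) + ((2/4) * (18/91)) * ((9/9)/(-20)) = 3063849/11180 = 274.05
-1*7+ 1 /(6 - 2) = -27 /4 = -6.75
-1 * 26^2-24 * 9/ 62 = -21064/ 31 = -679.48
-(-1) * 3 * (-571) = -1713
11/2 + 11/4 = 33/4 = 8.25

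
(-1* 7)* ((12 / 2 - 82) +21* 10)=-938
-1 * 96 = -96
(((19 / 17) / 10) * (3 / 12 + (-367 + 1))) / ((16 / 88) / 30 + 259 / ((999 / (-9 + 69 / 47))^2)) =-2024291591091 / 1029184216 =-1966.89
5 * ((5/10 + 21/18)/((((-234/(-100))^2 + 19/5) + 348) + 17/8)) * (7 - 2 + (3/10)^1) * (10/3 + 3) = 12587500/16173027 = 0.78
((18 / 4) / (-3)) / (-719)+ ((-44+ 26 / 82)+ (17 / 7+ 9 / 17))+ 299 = 1812072949 / 7016002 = 258.28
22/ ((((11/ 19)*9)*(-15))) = -38/ 135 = -0.28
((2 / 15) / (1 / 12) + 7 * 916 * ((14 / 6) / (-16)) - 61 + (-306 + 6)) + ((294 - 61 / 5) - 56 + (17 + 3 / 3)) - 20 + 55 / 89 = -5714149 / 5340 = -1070.07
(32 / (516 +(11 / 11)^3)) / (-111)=-32 / 57387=-0.00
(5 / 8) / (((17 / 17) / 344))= 215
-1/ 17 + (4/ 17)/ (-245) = -249/ 4165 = -0.06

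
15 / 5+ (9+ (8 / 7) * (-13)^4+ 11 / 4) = 914365 / 28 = 32655.89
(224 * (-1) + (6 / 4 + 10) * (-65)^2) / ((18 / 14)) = 677089 / 18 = 37616.06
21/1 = 21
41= 41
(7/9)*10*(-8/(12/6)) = -280/9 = -31.11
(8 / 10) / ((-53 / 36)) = -144 / 265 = -0.54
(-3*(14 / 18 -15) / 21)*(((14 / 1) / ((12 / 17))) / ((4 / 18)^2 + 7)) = 3264 / 571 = 5.72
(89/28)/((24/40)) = 445/84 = 5.30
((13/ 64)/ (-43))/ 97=-13/ 266944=-0.00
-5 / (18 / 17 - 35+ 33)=5.31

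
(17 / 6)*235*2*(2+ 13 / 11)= 139825 / 33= 4237.12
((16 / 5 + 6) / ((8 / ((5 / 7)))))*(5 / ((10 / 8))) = 23 / 7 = 3.29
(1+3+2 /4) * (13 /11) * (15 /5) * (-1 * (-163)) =57213 /22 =2600.59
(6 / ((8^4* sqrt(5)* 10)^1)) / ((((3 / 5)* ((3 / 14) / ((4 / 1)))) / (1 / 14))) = sqrt(5) / 15360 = 0.00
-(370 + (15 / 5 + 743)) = -1116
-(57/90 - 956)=28661/30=955.37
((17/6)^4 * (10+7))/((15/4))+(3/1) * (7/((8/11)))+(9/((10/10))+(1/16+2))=6455813/19440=332.09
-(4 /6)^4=-16 /81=-0.20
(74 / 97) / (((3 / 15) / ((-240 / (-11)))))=88800 / 1067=83.22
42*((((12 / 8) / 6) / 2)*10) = 105 / 2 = 52.50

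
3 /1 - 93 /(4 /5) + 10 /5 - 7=-473 /4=-118.25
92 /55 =1.67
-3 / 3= -1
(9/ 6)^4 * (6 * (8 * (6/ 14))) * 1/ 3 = 243/ 7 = 34.71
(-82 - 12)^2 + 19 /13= 8837.46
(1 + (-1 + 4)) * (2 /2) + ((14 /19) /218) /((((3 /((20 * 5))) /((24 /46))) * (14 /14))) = 193332 /47633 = 4.06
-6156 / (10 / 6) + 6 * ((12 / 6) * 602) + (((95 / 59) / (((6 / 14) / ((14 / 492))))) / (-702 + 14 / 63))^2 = 16481999229516092453 / 4668592575744320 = 3530.40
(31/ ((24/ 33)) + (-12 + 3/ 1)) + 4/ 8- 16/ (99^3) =264891499/ 7762392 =34.12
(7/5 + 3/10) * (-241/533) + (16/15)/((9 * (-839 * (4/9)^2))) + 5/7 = -1724717/31303090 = -0.06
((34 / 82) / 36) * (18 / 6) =17 / 492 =0.03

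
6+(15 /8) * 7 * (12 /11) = 447 /22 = 20.32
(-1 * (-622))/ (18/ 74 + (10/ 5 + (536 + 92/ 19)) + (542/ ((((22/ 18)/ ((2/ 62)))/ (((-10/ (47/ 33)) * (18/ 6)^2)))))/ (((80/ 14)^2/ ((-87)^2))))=-50967724960/ 17125308098739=-0.00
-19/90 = -0.21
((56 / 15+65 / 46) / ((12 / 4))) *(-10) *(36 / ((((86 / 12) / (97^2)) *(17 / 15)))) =-12028089240 / 16813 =-715404.11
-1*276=-276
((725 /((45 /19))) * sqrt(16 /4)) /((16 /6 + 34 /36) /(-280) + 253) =617120 /255011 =2.42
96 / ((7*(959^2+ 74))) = 32 / 2146095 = 0.00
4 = 4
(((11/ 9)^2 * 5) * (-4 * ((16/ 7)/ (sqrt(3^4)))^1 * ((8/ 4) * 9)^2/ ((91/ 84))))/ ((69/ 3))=-619520/ 6279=-98.67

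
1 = 1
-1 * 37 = -37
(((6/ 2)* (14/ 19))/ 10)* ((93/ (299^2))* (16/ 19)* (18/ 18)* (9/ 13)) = 281232/ 2097794465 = 0.00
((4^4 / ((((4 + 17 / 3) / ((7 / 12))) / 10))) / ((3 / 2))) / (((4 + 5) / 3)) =8960 / 261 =34.33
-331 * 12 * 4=-15888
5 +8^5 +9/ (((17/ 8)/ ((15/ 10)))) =557249/ 17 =32779.35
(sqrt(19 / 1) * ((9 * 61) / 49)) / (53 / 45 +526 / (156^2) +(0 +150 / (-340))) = 567819720 * sqrt(19) / 38426143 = 64.41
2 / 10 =1 / 5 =0.20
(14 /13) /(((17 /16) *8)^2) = 56 /3757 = 0.01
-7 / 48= -0.15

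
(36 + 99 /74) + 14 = 3799 /74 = 51.34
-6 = -6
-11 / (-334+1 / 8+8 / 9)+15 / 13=369921 / 311675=1.19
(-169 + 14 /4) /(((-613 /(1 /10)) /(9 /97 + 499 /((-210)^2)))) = 147395293 /52444602000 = 0.00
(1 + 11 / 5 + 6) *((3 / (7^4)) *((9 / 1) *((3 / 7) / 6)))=621 / 84035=0.01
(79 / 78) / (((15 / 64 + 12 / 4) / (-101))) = -255328 / 8073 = -31.63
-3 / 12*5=-5 / 4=-1.25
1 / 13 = 0.08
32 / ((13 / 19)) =608 / 13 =46.77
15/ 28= 0.54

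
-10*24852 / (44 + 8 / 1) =-62130 / 13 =-4779.23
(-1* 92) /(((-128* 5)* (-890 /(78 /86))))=-897 /6123200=-0.00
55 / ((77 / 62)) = 44.29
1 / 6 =0.17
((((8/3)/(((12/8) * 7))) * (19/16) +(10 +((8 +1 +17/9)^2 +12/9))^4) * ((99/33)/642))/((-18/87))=-2488222587665817887/386903928348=-6431112.24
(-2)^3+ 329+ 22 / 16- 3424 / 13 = 6135 / 104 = 58.99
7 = 7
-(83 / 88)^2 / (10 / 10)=-6889 / 7744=-0.89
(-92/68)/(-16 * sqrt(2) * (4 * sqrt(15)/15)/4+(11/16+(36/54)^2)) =2699280/57903683+2543616 * sqrt(30)/57903683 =0.29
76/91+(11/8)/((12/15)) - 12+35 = 74413/2912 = 25.55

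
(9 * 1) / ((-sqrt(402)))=-3 * sqrt(402) / 134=-0.45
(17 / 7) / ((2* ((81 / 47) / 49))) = 5593 / 162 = 34.52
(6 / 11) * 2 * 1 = 12 / 11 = 1.09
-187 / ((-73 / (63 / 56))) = 1683 / 584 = 2.88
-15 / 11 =-1.36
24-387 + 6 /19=-362.68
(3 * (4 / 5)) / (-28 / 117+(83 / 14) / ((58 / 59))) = 1140048 / 2751065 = 0.41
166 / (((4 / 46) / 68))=129812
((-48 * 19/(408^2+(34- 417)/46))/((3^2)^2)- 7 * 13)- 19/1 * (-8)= 12611000783/206737947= 61.00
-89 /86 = -1.03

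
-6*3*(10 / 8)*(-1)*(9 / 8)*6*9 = 10935 / 8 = 1366.88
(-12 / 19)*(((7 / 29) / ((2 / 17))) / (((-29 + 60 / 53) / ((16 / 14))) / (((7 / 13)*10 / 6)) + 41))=-1513680 / 16153667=-0.09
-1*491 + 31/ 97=-47596/ 97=-490.68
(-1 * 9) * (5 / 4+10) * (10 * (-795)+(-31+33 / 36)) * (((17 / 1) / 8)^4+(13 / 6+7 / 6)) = 1256244030135 / 65536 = 19168762.67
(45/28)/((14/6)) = 135/196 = 0.69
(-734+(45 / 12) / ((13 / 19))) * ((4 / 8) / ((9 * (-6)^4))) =-37883 / 1213056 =-0.03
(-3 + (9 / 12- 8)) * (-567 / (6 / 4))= 7749 / 2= 3874.50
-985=-985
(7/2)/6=7/12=0.58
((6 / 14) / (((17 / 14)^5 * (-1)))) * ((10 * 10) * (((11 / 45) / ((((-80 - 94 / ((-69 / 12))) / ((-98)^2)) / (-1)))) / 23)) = -20292099520 / 779501493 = -26.03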